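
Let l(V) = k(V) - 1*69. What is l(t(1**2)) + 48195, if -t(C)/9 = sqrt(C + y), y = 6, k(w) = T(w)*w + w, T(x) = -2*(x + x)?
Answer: 45858 - 9*sqrt(7) ≈ 45834.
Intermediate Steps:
T(x) = -4*x
k(w) = w - 4*w**2 (k(w) = (-4*w)*w + w = -4*w**2 + w = w - 4*w**2)
t(C) = -9*sqrt(6 + C) (t(C) = -9*sqrt(C + 6) = -9*sqrt(6 + C))
l(V) = -69 + V*(1 - 4*V) (l(V) = V*(1 - 4*V) - 1*69 = V*(1 - 4*V) - 69 = -69 + V*(1 - 4*V))
l(t(1**2)) + 48195 = (-69 - 9*sqrt(6 + 1**2) - 4*(-9*sqrt(6 + 1**2))**2) + 48195 = (-69 - 9*sqrt(6 + 1) - 4*(-9*sqrt(6 + 1))**2) + 48195 = (-69 - 9*sqrt(7) - 4*(-9*sqrt(7))**2) + 48195 = (-69 - 9*sqrt(7) - 4*567) + 48195 = (-69 - 9*sqrt(7) - 2268) + 48195 = (-2337 - 9*sqrt(7)) + 48195 = 45858 - 9*sqrt(7)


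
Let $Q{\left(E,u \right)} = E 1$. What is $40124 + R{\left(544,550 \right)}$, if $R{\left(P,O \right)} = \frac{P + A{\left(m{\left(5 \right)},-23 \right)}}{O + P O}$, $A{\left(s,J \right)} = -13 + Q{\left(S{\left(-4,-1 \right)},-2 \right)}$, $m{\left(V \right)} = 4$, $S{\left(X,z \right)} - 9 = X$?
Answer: $\frac{6013584768}{149875} \approx 40124.0$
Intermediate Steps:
$S{\left(X,z \right)} = 9 + X$
$Q{\left(E,u \right)} = E$
$A{\left(s,J \right)} = -8$ ($A{\left(s,J \right)} = -13 + \left(9 - 4\right) = -13 + 5 = -8$)
$R{\left(P,O \right)} = \frac{-8 + P}{O + O P}$ ($R{\left(P,O \right)} = \frac{P - 8}{O + P O} = \frac{-8 + P}{O + O P}$)
$40124 + R{\left(544,550 \right)} = 40124 + \frac{-8 + 544}{550 \left(1 + 544\right)} = 40124 + \frac{1}{550} \cdot \frac{1}{545} \cdot 536 = 40124 + \frac{268}{149875} = \frac{6013584768}{149875}$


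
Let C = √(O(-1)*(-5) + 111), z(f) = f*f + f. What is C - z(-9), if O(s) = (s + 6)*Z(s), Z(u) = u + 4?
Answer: -66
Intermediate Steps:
Z(u) = 4 + u
O(s) = (4 + s)*(6 + s) (O(s) = (s + 6)*(4 + s) = (6 + s)*(4 + s) = (4 + s)*(6 + s))
z(f) = f + f² (z(f) = f² + f = f + f²)
C = 6 (C = √(((4 - 1)*(6 - 1))*(-5) + 111) = √((3*5)*(-5) + 111) = √(15*(-5) + 111) = √(-75 + 111) = √36 = 6)
C - z(-9) = 6 - (-9)*(1 - 9) = 6 - (-9)*(-8) = 6 - 1*72 = 6 - 72 = -66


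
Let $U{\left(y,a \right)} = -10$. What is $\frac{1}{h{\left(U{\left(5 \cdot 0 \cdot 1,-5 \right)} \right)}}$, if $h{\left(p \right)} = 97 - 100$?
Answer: $- \frac{1}{3} \approx -0.33333$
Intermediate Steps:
$h{\left(p \right)} = -3$
$\frac{1}{h{\left(U{\left(5 \cdot 0 \cdot 1,-5 \right)} \right)}} = \frac{1}{-3} = - \frac{1}{3}$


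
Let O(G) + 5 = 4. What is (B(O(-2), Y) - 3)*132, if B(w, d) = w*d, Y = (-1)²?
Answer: -528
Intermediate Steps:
O(G) = -1 (O(G) = -5 + 4 = -1)
Y = 1
B(w, d) = d*w
(B(O(-2), Y) - 3)*132 = (1*(-1) - 3)*132 = (-1 - 3)*132 = -4*132 = -528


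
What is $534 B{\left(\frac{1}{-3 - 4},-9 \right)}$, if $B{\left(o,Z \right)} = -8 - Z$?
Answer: $534$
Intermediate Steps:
$534 B{\left(\frac{1}{-3 - 4},-9 \right)} = 534 \left(-8 - -9\right) = 534 \left(-8 + 9\right) = 534 \cdot 1 = 534$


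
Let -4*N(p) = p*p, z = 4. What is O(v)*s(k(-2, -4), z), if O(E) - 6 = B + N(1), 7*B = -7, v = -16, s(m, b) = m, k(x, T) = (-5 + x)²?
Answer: 931/4 ≈ 232.75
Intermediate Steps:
N(p) = -p²/4 (N(p) = -p*p/4 = -p²/4)
B = -1 (B = (⅐)*(-7) = -1)
O(E) = 19/4 (O(E) = 6 + (-1 - ¼*1²) = 6 + (-1 - ¼*1) = 6 + (-1 - ¼) = 6 - 5/4 = 19/4)
O(v)*s(k(-2, -4), z) = 19*(-5 - 2)²/4 = (19/4)*(-7)² = (19/4)*49 = 931/4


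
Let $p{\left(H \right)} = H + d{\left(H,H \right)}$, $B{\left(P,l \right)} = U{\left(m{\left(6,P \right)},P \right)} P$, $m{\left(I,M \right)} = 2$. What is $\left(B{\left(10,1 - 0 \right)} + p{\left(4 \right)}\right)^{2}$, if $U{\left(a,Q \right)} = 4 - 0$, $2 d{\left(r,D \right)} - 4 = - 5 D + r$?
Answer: $1444$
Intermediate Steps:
$d{\left(r,D \right)} = 2 + \frac{r}{2} - \frac{5 D}{2}$ ($d{\left(r,D \right)} = 2 + \frac{- 5 D + r}{2} = 2 + \frac{r - 5 D}{2} = 2 - \left(- \frac{r}{2} + \frac{5 D}{2}\right) = 2 + \frac{r}{2} - \frac{5 D}{2}$)
$U{\left(a,Q \right)} = 4$ ($U{\left(a,Q \right)} = 4 + 0 = 4$)
$B{\left(P,l \right)} = 4 P$
$p{\left(H \right)} = 2 - H$ ($p{\left(H \right)} = H + \left(2 + \frac{H}{2} - \frac{5 H}{2}\right) = H - \left(-2 + 2 H\right) = 2 - H$)
$\left(B{\left(10,1 - 0 \right)} + p{\left(4 \right)}\right)^{2} = \left(4 \cdot 10 + \left(2 - 4\right)\right)^{2} = \left(40 + \left(2 - 4\right)\right)^{2} = \left(40 - 2\right)^{2} = 38^{2} = 1444$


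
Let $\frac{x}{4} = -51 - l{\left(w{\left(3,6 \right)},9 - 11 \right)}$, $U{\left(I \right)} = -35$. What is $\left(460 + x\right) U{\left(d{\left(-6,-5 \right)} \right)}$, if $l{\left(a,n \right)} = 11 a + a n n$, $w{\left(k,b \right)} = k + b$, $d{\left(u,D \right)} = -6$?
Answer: $9940$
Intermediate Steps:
$w{\left(k,b \right)} = b + k$
$l{\left(a,n \right)} = 11 a + a n^{2}$
$x = -744$ ($x = 4 \left(-51 - \left(6 + 3\right) \left(11 + \left(9 - 11\right)^{2}\right)\right) = 4 \left(-51 - 9 \left(11 + \left(-2\right)^{2}\right)\right) = 4 \left(-51 - 9 \left(11 + 4\right)\right) = 4 \left(-51 - 9 \cdot 15\right) = 4 \left(-51 - 135\right) = 4 \left(-186\right) = -744$)
$\left(460 + x\right) U{\left(d{\left(-6,-5 \right)} \right)} = \left(460 - 744\right) \left(-35\right) = \left(-284\right) \left(-35\right) = 9940$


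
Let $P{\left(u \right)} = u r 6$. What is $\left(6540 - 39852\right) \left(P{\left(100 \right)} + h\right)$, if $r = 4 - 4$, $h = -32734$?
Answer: $1090435008$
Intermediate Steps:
$r = 0$
$P{\left(u \right)} = 0$ ($P{\left(u \right)} = u 0 \cdot 6 = 0 \cdot 6 = 0$)
$\left(6540 - 39852\right) \left(P{\left(100 \right)} + h\right) = \left(6540 - 39852\right) \left(0 - 32734\right) = \left(-33312\right) \left(-32734\right) = 1090435008$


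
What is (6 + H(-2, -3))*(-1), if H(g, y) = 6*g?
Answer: 6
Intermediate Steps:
(6 + H(-2, -3))*(-1) = (6 + 6*(-2))*(-1) = (6 - 12)*(-1) = -6*(-1) = 6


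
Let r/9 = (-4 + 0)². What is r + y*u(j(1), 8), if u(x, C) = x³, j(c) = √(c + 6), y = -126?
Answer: 144 - 882*√7 ≈ -2189.6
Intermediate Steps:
j(c) = √(6 + c)
r = 144 (r = 9*(-4 + 0)² = 9*(-4)² = 9*16 = 144)
r + y*u(j(1), 8) = 144 - 126*(6 + 1)^(3/2) = 144 - 126*7*√7 = 144 - 882*√7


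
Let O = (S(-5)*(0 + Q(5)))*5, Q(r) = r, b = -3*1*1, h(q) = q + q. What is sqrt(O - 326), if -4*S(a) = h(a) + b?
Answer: I*sqrt(979)/2 ≈ 15.644*I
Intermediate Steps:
h(q) = 2*q
b = -3 (b = -3*1 = -3)
S(a) = 3/4 - a/2 (S(a) = -(2*a - 3)/4 = -(-3 + 2*a)/4 = 3/4 - a/2)
O = 325/4 (O = ((3/4 - 1/2*(-5))*(0 + 5))*5 = ((3/4 + 5/2)*5)*5 = ((13/4)*5)*5 = (65/4)*5 = 325/4 ≈ 81.250)
sqrt(O - 326) = sqrt(325/4 - 326) = sqrt(-979/4) = I*sqrt(979)/2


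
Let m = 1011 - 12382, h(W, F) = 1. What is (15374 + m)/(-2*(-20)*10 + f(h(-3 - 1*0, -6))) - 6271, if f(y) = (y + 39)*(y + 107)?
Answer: -29595117/4720 ≈ -6270.1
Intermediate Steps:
m = -11371
f(y) = (39 + y)*(107 + y)
(15374 + m)/(-2*(-20)*10 + f(h(-3 - 1*0, -6))) - 6271 = (15374 - 11371)/(-2*(-20)*10 + (4173 + 1**2 + 146*1)) - 6271 = 4003/(40*10 + (4173 + 1 + 146)) - 6271 = 4003/(400 + 4320) - 6271 = 4003/4720 - 6271 = -29595117/4720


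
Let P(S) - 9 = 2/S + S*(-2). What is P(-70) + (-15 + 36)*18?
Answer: 18444/35 ≈ 526.97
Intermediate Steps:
P(S) = 9 - 2*S + 2/S (P(S) = 9 + (2/S + S*(-2)) = 9 + (2/S - 2*S) = 9 + (-2*S + 2/S) = 9 - 2*S + 2/S)
P(-70) + (-15 + 36)*18 = (9 - 2*(-70) + 2/(-70)) + (-15 + 36)*18 = (9 + 140 + 2*(-1/70)) + 21*18 = (9 + 140 - 1/35) + 378 = 5214/35 + 378 = 18444/35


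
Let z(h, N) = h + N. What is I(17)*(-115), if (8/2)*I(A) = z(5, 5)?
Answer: -575/2 ≈ -287.50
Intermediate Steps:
z(h, N) = N + h
I(A) = 5/2 (I(A) = (5 + 5)/4 = (1/4)*10 = 5/2)
I(17)*(-115) = (5/2)*(-115) = -575/2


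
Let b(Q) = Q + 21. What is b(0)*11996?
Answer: 251916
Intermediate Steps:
b(Q) = 21 + Q
b(0)*11996 = (21 + 0)*11996 = 21*11996 = 251916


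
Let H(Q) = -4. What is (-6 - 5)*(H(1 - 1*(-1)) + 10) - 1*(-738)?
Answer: 672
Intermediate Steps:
(-6 - 5)*(H(1 - 1*(-1)) + 10) - 1*(-738) = (-6 - 5)*(-4 + 10) - 1*(-738) = -11*6 + 738 = -66 + 738 = 672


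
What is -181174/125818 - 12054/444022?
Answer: -2927209000/1995212857 ≈ -1.4671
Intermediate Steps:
-181174/125818 - 12054/444022 = -181174*1/125818 - 12054*1/444022 = -12941/8987 - 6027/222011 = -2927209000/1995212857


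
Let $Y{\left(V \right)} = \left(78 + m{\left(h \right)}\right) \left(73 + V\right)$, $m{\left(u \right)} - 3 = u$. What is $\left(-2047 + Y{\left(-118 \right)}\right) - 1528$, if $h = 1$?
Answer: $-7265$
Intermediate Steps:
$m{\left(u \right)} = 3 + u$
$Y{\left(V \right)} = 5986 + 82 V$ ($Y{\left(V \right)} = \left(78 + \left(3 + 1\right)\right) \left(73 + V\right) = \left(78 + 4\right) \left(73 + V\right) = 82 \left(73 + V\right) = 5986 + 82 V$)
$\left(-2047 + Y{\left(-118 \right)}\right) - 1528 = \left(-2047 + \left(5986 + 82 \left(-118\right)\right)\right) - 1528 = \left(-2047 + \left(5986 - 9676\right)\right) - 1528 = \left(-2047 - 3690\right) - 1528 = -5737 - 1528 = -7265$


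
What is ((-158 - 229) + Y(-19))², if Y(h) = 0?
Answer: 149769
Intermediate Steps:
((-158 - 229) + Y(-19))² = ((-158 - 229) + 0)² = (-387 + 0)² = (-387)² = 149769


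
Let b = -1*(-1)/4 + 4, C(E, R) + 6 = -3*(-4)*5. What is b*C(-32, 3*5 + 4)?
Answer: 459/2 ≈ 229.50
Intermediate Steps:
C(E, R) = 54 (C(E, R) = -6 - 3*(-4)*5 = -6 + 12*5 = -6 + 60 = 54)
b = 17/4 (b = 1*(¼) + 4 = ¼ + 4 = 17/4 ≈ 4.2500)
b*C(-32, 3*5 + 4) = (17/4)*54 = 459/2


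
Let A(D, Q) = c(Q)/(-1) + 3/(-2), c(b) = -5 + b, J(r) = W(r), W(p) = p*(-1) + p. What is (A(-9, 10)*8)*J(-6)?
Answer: 0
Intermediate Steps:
W(p) = 0 (W(p) = -p + p = 0)
J(r) = 0
A(D, Q) = 7/2 - Q (A(D, Q) = (-5 + Q)/(-1) + 3/(-2) = (-5 + Q)*(-1) + 3*(-1/2) = (5 - Q) - 3/2 = 7/2 - Q)
(A(-9, 10)*8)*J(-6) = ((7/2 - 1*10)*8)*0 = ((7/2 - 10)*8)*0 = -13/2*8*0 = -52*0 = 0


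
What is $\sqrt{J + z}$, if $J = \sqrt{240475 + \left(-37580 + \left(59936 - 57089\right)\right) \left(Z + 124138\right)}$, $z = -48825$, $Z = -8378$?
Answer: $3 \sqrt{-5425 + i \sqrt{49635205}} \approx 124.9 + 253.82 i$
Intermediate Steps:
$J = 9 i \sqrt{49635205}$ ($J = \sqrt{240475 + \left(-37580 + \left(59936 - 57089\right)\right) \left(-8378 + 124138\right)} = \sqrt{240475 + \left(-37580 + 2847\right) 115760} = \sqrt{240475 - 4020692080} = \sqrt{-4020451605} = 9 i \sqrt{49635205} \approx 63407.0 i$)
$\sqrt{J + z} = \sqrt{9 i \sqrt{49635205} - 48825} = \sqrt{-48825 + 9 i \sqrt{49635205}}$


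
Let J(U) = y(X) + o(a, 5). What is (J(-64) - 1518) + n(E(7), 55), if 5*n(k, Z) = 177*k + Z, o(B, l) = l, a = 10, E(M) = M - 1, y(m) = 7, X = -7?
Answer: -6413/5 ≈ -1282.6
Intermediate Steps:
E(M) = -1 + M
J(U) = 12 (J(U) = 7 + 5 = 12)
n(k, Z) = Z/5 + 177*k/5 (n(k, Z) = (177*k + Z)/5 = (Z + 177*k)/5 = Z/5 + 177*k/5)
(J(-64) - 1518) + n(E(7), 55) = (12 - 1518) + ((1/5)*55 + 177*(-1 + 7)/5) = -1506 + (11 + (177/5)*6) = -1506 + (11 + 1062/5) = -1506 + 1117/5 = -6413/5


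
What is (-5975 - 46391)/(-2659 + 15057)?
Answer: -26183/6199 ≈ -4.2237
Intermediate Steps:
(-5975 - 46391)/(-2659 + 15057) = -52366/12398 = -52366*1/12398 = -26183/6199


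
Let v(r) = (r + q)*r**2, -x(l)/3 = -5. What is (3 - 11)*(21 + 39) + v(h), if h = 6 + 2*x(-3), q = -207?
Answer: -222096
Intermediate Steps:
x(l) = 15 (x(l) = -3*(-5) = 15)
h = 36 (h = 6 + 2*15 = 6 + 30 = 36)
v(r) = r**2*(-207 + r) (v(r) = (r - 207)*r**2 = (-207 + r)*r**2 = r**2*(-207 + r))
(3 - 11)*(21 + 39) + v(h) = (3 - 11)*(21 + 39) + 36**2*(-207 + 36) = -8*60 + 1296*(-171) = -480 - 221616 = -222096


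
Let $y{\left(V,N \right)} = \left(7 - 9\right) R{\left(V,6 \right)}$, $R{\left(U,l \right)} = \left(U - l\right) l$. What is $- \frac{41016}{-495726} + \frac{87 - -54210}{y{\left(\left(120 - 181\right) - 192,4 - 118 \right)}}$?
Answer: $\frac{5800925}{330484} \approx 17.553$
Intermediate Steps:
$R{\left(U,l \right)} = l \left(U - l\right)$
$y{\left(V,N \right)} = 72 - 12 V$ ($y{\left(V,N \right)} = \left(7 - 9\right) 6 \left(V - 6\right) = - 2 \cdot 6 \left(V - 6\right) = - 2 \cdot 6 \left(-6 + V\right) = - 2 \left(-36 + 6 V\right) = 72 - 12 V$)
$- \frac{41016}{-495726} + \frac{87 - -54210}{y{\left(\left(120 - 181\right) - 192,4 - 118 \right)}} = - \frac{41016}{-495726} + \frac{87 - -54210}{72 - 12 \left(\left(120 - 181\right) - 192\right)} = \left(-41016\right) \left(- \frac{1}{495726}\right) + \frac{87 + 54210}{72 - 12 \left(-61 - 192\right)} = \frac{6836}{82621} + \frac{54297}{72 - -3036} = \frac{6836}{82621} + \frac{54297}{72 + 3036} = \frac{6836}{82621} + \frac{54297}{3108} = \frac{6836}{82621} + 54297 \cdot \frac{1}{3108} = \frac{6836}{82621} + \frac{18099}{1036} = \frac{5800925}{330484}$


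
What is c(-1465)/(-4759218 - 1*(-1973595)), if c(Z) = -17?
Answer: 17/2785623 ≈ 6.1028e-6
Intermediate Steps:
c(-1465)/(-4759218 - 1*(-1973595)) = -17/(-4759218 - 1*(-1973595)) = -17/(-4759218 + 1973595) = -17/(-2785623) = -17*(-1/2785623) = 17/2785623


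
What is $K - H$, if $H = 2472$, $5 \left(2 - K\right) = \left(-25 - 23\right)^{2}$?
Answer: $- \frac{14654}{5} \approx -2930.8$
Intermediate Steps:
$K = - \frac{2294}{5}$ ($K = 2 - \frac{\left(-25 - 23\right)^{2}}{5} = 2 - \frac{\left(-48\right)^{2}}{5} = 2 - \frac{2304}{5} = - \frac{2294}{5} \approx -458.8$)
$K - H = - \frac{2294}{5} - 2472 = - \frac{14654}{5}$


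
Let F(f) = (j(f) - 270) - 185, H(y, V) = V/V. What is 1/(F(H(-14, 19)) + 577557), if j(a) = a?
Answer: 1/577103 ≈ 1.7328e-6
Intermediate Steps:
H(y, V) = 1
F(f) = -455 + f (F(f) = (f - 270) - 185 = (-270 + f) - 185 = -455 + f)
1/(F(H(-14, 19)) + 577557) = 1/((-455 + 1) + 577557) = 1/(-454 + 577557) = 1/577103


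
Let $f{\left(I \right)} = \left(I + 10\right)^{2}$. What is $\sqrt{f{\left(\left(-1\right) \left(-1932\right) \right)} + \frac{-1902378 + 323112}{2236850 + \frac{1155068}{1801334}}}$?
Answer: $\frac{\sqrt{425204980904354599629022190026}}{335776259414} \approx 1942.0$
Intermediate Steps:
$f{\left(I \right)} = \left(10 + I\right)^{2}$
$\sqrt{f{\left(\left(-1\right) \left(-1932\right) \right)} + \frac{-1902378 + 323112}{2236850 + \frac{1155068}{1801334}}} = \sqrt{\left(10 - -1932\right)^{2} + \frac{-1902378 + 323112}{2236850 + \frac{1155068}{1801334}}} = \sqrt{\left(10 + 1932\right)^{2} - \frac{1579266}{2236850 + 1155068 \cdot \frac{1}{1801334}}} = \sqrt{1942^{2} - \frac{1579266}{2236850 + \frac{577534}{900667}}} = \sqrt{3771364 - \frac{1579266}{\frac{2014657556484}{900667}}} = \sqrt{3771364 - \frac{237065461737}{335776259414}} = \sqrt{\frac{1266334259743158959}{335776259414}} = \frac{\sqrt{425204980904354599629022190026}}{335776259414}$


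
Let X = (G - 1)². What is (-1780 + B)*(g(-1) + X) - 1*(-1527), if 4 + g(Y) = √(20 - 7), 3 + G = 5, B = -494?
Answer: 8349 - 2274*√13 ≈ 149.98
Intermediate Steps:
G = 2 (G = -3 + 5 = 2)
g(Y) = -4 + √13 (g(Y) = -4 + √(20 - 7) = -4 + √13)
X = 1 (X = (2 - 1)² = 1² = 1)
(-1780 + B)*(g(-1) + X) - 1*(-1527) = (-1780 - 494)*((-4 + √13) + 1) - 1*(-1527) = -2274*(-3 + √13) + 1527 = (6822 - 2274*√13) + 1527 = 8349 - 2274*√13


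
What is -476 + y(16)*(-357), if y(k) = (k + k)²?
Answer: -366044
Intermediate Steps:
y(k) = 4*k² (y(k) = (2*k)² = 4*k²)
-476 + y(16)*(-357) = -476 + (4*16²)*(-357) = -476 + (4*256)*(-357) = -476 + 1024*(-357) = -476 - 365568 = -366044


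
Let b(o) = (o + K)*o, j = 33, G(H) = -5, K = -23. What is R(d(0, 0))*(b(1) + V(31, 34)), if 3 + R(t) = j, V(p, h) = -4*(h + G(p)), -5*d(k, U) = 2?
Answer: -4140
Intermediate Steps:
d(k, U) = -2/5 (d(k, U) = -1/5*2 = -2/5)
V(p, h) = 20 - 4*h (V(p, h) = -4*(h - 5) = -4*(-5 + h) = 20 - 4*h)
R(t) = 30 (R(t) = -3 + 33 = 30)
b(o) = o*(-23 + o) (b(o) = (o - 23)*o = (-23 + o)*o = o*(-23 + o))
R(d(0, 0))*(b(1) + V(31, 34)) = 30*(1*(-23 + 1) + (20 - 4*34)) = 30*(1*(-22) + (20 - 136)) = 30*(-22 - 116) = 30*(-138) = -4140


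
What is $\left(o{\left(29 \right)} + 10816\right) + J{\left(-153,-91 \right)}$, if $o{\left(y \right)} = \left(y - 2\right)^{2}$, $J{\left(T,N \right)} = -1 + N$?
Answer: $11453$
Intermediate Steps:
$o{\left(y \right)} = \left(-2 + y\right)^{2}$
$\left(o{\left(29 \right)} + 10816\right) + J{\left(-153,-91 \right)} = \left(\left(-2 + 29\right)^{2} + 10816\right) - 92 = \left(27^{2} + 10816\right) - 92 = \left(729 + 10816\right) - 92 = 11545 - 92 = 11453$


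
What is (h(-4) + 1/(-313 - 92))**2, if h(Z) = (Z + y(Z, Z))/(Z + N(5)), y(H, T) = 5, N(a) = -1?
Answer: 6724/164025 ≈ 0.040994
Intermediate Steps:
h(Z) = (5 + Z)/(-1 + Z) (h(Z) = (Z + 5)/(Z - 1) = (5 + Z)/(-1 + Z))
(h(-4) + 1/(-313 - 92))**2 = ((5 - 4)/(-1 - 4) + 1/(-313 - 92))**2 = (1/(-5) + 1/(-405))**2 = (-1/5*1 - 1/405)**2 = (-1/5 - 1/405)**2 = (-82/405)**2 = 6724/164025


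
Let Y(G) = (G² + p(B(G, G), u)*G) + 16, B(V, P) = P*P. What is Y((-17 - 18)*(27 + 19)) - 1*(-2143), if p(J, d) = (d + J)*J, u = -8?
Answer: -10817528291257741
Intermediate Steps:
B(V, P) = P²
p(J, d) = J*(J + d) (p(J, d) = (J + d)*J = J*(J + d))
Y(G) = 16 + G² + G³*(-8 + G²) (Y(G) = (G² + (G²*(G² - 8))*G) + 16 = (G² + (G²*(-8 + G²))*G) + 16 = (G² + G³*(-8 + G²)) + 16 = 16 + G² + G³*(-8 + G²))
Y((-17 - 18)*(27 + 19)) - 1*(-2143) = (16 + ((-17 - 18)*(27 + 19))² + ((-17 - 18)*(27 + 19))³*(-8 + ((-17 - 18)*(27 + 19))²)) - 1*(-2143) = (16 + (-35*46)² + (-35*46)³*(-8 + (-35*46)²)) + 2143 = (16 + (-1610)² + (-1610)³*(-8 + (-1610)²)) + 2143 = (16 + 2592100 - 4173281000*(-8 + 2592100)) + 2143 = (16 + 2592100 - 4173281000*2592092) + 2143 = (16 + 2592100 - 10817528293852000) + 2143 = -10817528291259884 + 2143 = -10817528291257741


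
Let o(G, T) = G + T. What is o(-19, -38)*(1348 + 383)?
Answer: -98667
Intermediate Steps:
o(-19, -38)*(1348 + 383) = (-19 - 38)*(1348 + 383) = -57*1731 = -98667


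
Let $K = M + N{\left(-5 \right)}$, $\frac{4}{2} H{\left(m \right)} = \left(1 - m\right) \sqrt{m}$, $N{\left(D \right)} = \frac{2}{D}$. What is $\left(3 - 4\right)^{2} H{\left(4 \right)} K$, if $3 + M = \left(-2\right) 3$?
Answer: $\frac{141}{5} \approx 28.2$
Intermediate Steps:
$M = -9$ ($M = -3 - 6 = -9$)
$H{\left(m \right)} = \frac{\sqrt{m} \left(1 - m\right)}{2}$ ($H{\left(m \right)} = \frac{\left(1 - m\right) \sqrt{m}}{2} = \frac{\sqrt{m} \left(1 - m\right)}{2}$)
$K = - \frac{47}{5}$ ($K = -9 + \frac{2}{-5} = -9 + 2 \left(- \frac{1}{5}\right) = -9 - \frac{2}{5} = - \frac{47}{5} \approx -9.4$)
$\left(3 - 4\right)^{2} H{\left(4 \right)} K = \left(3 - 4\right)^{2} \frac{\sqrt{4} \left(1 - 4\right)}{2} \left(- \frac{47}{5}\right) = \left(-1\right)^{2} \cdot \frac{1}{2} \cdot 2 \left(1 - 4\right) \left(- \frac{47}{5}\right) = 1 \cdot \frac{1}{2} \cdot 2 \left(-3\right) \left(- \frac{47}{5}\right) = 1 \left(-3\right) \left(- \frac{47}{5}\right) = \left(-3\right) \left(- \frac{47}{5}\right) = \frac{141}{5}$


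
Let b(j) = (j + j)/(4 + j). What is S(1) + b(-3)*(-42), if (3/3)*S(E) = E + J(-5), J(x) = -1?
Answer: 252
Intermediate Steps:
b(j) = 2*j/(4 + j) (b(j) = (2*j)/(4 + j) = 2*j/(4 + j))
S(E) = -1 + E (S(E) = E - 1 = -1 + E)
S(1) + b(-3)*(-42) = (-1 + 1) + (2*(-3)/(4 - 3))*(-42) = 0 + (2*(-3)/1)*(-42) = 0 + (2*(-3)*1)*(-42) = 0 - 6*(-42) = 0 + 252 = 252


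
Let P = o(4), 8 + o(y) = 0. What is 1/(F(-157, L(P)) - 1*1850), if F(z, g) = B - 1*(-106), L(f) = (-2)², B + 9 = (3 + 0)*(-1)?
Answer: -1/1756 ≈ -0.00056948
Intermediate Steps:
B = -12 (B = -9 + (3 + 0)*(-1) = -9 + 3*(-1) = -9 - 3 = -12)
o(y) = -8 (o(y) = -8 + 0 = -8)
P = -8
L(f) = 4
F(z, g) = 94 (F(z, g) = -12 - 1*(-106) = -12 + 106 = 94)
1/(F(-157, L(P)) - 1*1850) = 1/(94 - 1*1850) = 1/(94 - 1850) = 1/(-1756) = -1/1756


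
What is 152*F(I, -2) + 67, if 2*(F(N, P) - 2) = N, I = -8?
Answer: -237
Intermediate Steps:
F(N, P) = 2 + N/2
152*F(I, -2) + 67 = 152*(2 + (1/2)*(-8)) + 67 = 152*(2 - 4) + 67 = 152*(-2) + 67 = -304 + 67 = -237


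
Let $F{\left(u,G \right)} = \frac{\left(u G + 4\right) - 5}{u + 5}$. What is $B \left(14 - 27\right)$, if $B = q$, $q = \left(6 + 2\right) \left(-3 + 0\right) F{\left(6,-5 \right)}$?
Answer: $- \frac{9672}{11} \approx -879.27$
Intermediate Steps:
$F{\left(u,G \right)} = \frac{-1 + G u}{5 + u}$ ($F{\left(u,G \right)} = \frac{\left(G u + 4\right) - 5}{5 + u} = \frac{\left(4 + G u\right) - 5}{5 + u} = \frac{-1 + G u}{5 + u}$)
$q = \frac{744}{11}$ ($q = \left(6 + 2\right) \left(-3 + 0\right) \frac{-1 - 30}{5 + 6} = 8 \left(-3\right) \frac{-1 - 30}{11} = - 24 \cdot \frac{1}{11} \left(-31\right) = \left(-24\right) \left(- \frac{31}{11}\right) = \frac{744}{11} \approx 67.636$)
$B = \frac{744}{11} \approx 67.636$
$B \left(14 - 27\right) = \frac{744 \left(14 - 27\right)}{11} = \frac{744}{11} \left(-13\right) = - \frac{9672}{11}$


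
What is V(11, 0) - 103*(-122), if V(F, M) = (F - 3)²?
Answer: 12630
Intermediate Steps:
V(F, M) = (-3 + F)²
V(11, 0) - 103*(-122) = (-3 + 11)² - 103*(-122) = 8² + 12566 = 64 + 12566 = 12630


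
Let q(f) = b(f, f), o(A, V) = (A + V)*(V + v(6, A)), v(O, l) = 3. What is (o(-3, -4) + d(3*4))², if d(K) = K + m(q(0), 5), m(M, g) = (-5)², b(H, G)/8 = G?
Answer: 1936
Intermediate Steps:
b(H, G) = 8*G
o(A, V) = (3 + V)*(A + V) (o(A, V) = (A + V)*(V + 3) = (A + V)*(3 + V) = (3 + V)*(A + V))
q(f) = 8*f
m(M, g) = 25
d(K) = 25 + K (d(K) = K + 25 = 25 + K)
(o(-3, -4) + d(3*4))² = (((-4)² + 3*(-3) + 3*(-4) - 3*(-4)) + (25 + 3*4))² = ((16 - 9 - 12 + 12) + (25 + 12))² = (7 + 37)² = 44² = 1936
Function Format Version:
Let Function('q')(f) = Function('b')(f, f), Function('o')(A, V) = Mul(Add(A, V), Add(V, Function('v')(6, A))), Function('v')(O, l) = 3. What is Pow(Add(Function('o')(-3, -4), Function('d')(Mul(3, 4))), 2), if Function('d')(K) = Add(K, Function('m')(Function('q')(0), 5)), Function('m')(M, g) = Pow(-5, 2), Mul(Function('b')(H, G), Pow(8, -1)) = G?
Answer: 1936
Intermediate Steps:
Function('b')(H, G) = Mul(8, G)
Function('o')(A, V) = Mul(Add(3, V), Add(A, V)) (Function('o')(A, V) = Mul(Add(A, V), Add(V, 3)) = Mul(Add(A, V), Add(3, V)) = Mul(Add(3, V), Add(A, V)))
Function('q')(f) = Mul(8, f)
Function('m')(M, g) = 25
Function('d')(K) = Add(25, K) (Function('d')(K) = Add(K, 25) = Add(25, K))
Pow(Add(Function('o')(-3, -4), Function('d')(Mul(3, 4))), 2) = Pow(Add(Add(Pow(-4, 2), Mul(3, -3), Mul(3, -4), Mul(-3, -4)), Add(25, Mul(3, 4))), 2) = Pow(Add(Add(16, -9, -12, 12), Add(25, 12)), 2) = Pow(Add(7, 37), 2) = Pow(44, 2) = 1936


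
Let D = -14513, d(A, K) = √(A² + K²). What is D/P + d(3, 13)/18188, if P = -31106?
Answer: 14513/31106 + √178/18188 ≈ 0.46730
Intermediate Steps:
D/P + d(3, 13)/18188 = -14513/(-31106) + √(3² + 13²)/18188 = -14513*(-1/31106) + √(9 + 169)*(1/18188) = 14513/31106 + √178*(1/18188) = 14513/31106 + √178/18188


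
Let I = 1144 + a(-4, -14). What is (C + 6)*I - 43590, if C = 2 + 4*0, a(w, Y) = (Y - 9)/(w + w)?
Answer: -34415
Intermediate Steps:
a(w, Y) = (-9 + Y)/(2*w) (a(w, Y) = (-9 + Y)/((2*w)) = (-9 + Y)*(1/(2*w)) = (-9 + Y)/(2*w))
C = 2 (C = 2 + 0 = 2)
I = 9175/8 (I = 1144 + (½)*(-9 - 14)/(-4) = 1144 + (½)*(-¼)*(-23) = 1144 + 23/8 = 9175/8 ≈ 1146.9)
(C + 6)*I - 43590 = (2 + 6)*(9175/8) - 43590 = 8*(9175/8) - 43590 = 9175 - 43590 = -34415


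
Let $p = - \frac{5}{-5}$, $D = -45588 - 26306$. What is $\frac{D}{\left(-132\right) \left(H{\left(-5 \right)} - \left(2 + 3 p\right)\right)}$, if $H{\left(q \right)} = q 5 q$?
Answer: $\frac{35947}{7920} \approx 4.5388$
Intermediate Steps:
$D = -71894$ ($D = -45588 - 26306 = -71894$)
$p = 1$ ($p = \left(-5\right) \left(- \frac{1}{5}\right) = 1$)
$H{\left(q \right)} = 5 q^{2}$ ($H{\left(q \right)} = 5 q q = 5 q^{2}$)
$\frac{D}{\left(-132\right) \left(H{\left(-5 \right)} - \left(2 + 3 p\right)\right)} = - \frac{71894}{\left(-132\right) \left(5 \left(-5\right)^{2} - 5\right)} = - \frac{71894}{\left(-132\right) \left(5 \cdot 25 - 5\right)} = - \frac{71894}{\left(-132\right) \left(125 - 5\right)} = - \frac{71894}{\left(-132\right) 120} = - \frac{71894}{-15840} = \left(-71894\right) \left(- \frac{1}{15840}\right) = \frac{35947}{7920}$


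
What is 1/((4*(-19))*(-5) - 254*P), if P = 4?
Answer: -1/636 ≈ -0.0015723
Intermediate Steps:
1/((4*(-19))*(-5) - 254*P) = 1/((4*(-19))*(-5) - 254*4) = 1/(-76*(-5) - 1016) = 1/(380 - 1016) = 1/(-636) = -1/636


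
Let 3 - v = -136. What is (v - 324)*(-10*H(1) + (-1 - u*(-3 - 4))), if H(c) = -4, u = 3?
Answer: -11100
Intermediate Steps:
v = 139 (v = 3 - 1*(-136) = 3 + 136 = 139)
(v - 324)*(-10*H(1) + (-1 - u*(-3 - 4))) = (139 - 324)*(-10*(-4) + (-1 - 3*(-3 - 4))) = -185*(40 + (-1 - 3*(-7))) = -185*(40 + (-1 - 1*(-21))) = -185*(40 + (-1 + 21)) = -185*(40 + 20) = -185*60 = -11100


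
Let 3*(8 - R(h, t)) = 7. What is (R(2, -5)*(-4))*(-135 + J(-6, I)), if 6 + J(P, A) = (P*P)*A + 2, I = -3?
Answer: 16796/3 ≈ 5598.7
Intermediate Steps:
R(h, t) = 17/3 (R(h, t) = 8 - ⅓*7 = 8 - 7/3 = 17/3)
J(P, A) = -4 + A*P² (J(P, A) = -6 + ((P*P)*A + 2) = -6 + (P²*A + 2) = -6 + (A*P² + 2) = -6 + (2 + A*P²) = -4 + A*P²)
(R(2, -5)*(-4))*(-135 + J(-6, I)) = ((17/3)*(-4))*(-135 + (-4 - 3*(-6)²)) = -68*(-135 + (-4 - 3*36))/3 = -68*(-135 + (-4 - 108))/3 = -68*(-135 - 112)/3 = -68/3*(-247) = 16796/3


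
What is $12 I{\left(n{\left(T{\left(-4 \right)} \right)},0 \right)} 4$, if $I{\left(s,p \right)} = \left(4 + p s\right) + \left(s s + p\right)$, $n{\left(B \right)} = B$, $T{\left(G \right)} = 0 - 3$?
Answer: $624$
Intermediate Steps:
$T{\left(G \right)} = -3$ ($T{\left(G \right)} = 0 - 3 = -3$)
$I{\left(s,p \right)} = 4 + p + s^{2} + p s$ ($I{\left(s,p \right)} = \left(4 + p s\right) + \left(s^{2} + p\right) = \left(4 + p s\right) + \left(p + s^{2}\right) = 4 + p + s^{2} + p s$)
$12 I{\left(n{\left(T{\left(-4 \right)} \right)},0 \right)} 4 = 12 \left(4 + 0 + \left(-3\right)^{2} + 0 \left(-3\right)\right) 4 = 12 \left(4 + 0 + 9 + 0\right) 4 = 12 \cdot 13 \cdot 4 = 156 \cdot 4 = 624$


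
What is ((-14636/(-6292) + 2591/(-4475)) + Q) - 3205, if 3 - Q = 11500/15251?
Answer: -343642362164468/107354457925 ≈ -3201.0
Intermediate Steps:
Q = 34253/15251 (Q = 3 - 11500/15251 = 34253/15251 ≈ 2.2460)
((-14636/(-6292) + 2591/(-4475)) + Q) - 3205 = ((-14636/(-6292) + 2591/(-4475)) + 34253/15251) - 3205 = ((-14636*(-1/6292) + 2591*(-1/4475)) + 34253/15251) - 3205 = ((3659/1573 - 2591/4475) + 34253/15251) - 3205 = (12298382/7039175 + 34253/15251) - 3205 = 428675485157/107354457925 - 3205 = -343642362164468/107354457925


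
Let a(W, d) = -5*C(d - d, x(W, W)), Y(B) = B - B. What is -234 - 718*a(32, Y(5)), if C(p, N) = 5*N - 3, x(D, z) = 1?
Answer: 6946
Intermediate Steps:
Y(B) = 0
C(p, N) = -3 + 5*N
a(W, d) = -10 (a(W, d) = -5*(-3 + 5*1) = -5*(-3 + 5) = -5*2 = -10)
-234 - 718*a(32, Y(5)) = -234 - 718*(-10) = -234 + 7180 = 6946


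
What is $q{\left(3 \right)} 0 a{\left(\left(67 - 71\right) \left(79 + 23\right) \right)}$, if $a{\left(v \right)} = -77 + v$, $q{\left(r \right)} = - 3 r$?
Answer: $0$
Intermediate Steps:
$q{\left(3 \right)} 0 a{\left(\left(67 - 71\right) \left(79 + 23\right) \right)} = \left(-3\right) 3 \cdot 0 \left(-77 + \left(67 - 71\right) \left(79 + 23\right)\right) = \left(-9\right) 0 \left(-77 - 408\right) = 0 \left(-77 - 408\right) = 0 \left(-485\right) = 0$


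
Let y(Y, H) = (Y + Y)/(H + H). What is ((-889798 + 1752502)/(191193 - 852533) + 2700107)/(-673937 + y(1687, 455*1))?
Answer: -5803485677197/1448521891488 ≈ -4.0065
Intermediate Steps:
y(Y, H) = Y/H (y(Y, H) = (2*Y)/((2*H)) = (2*Y)*(1/(2*H)) = Y/H)
((-889798 + 1752502)/(191193 - 852533) + 2700107)/(-673937 + y(1687, 455*1)) = ((-889798 + 1752502)/(191193 - 852533) + 2700107)/(-673937 + 1687/((455*1))) = (862704/(-661340) + 2700107)/(-673937 + 1687/455) = (862704*(-1/661340) + 2700107)/(-673937 + 1687*(1/455)) = (-215676/165335 + 2700107)/(-673937 + 241/65) = 446421975169/(165335*(-43805664/65)) = (446421975169/165335)*(-65/43805664) = -5803485677197/1448521891488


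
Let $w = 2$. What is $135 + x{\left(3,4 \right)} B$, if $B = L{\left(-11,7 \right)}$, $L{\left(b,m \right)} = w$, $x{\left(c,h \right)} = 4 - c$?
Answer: $137$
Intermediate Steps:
$L{\left(b,m \right)} = 2$
$B = 2$
$135 + x{\left(3,4 \right)} B = 135 + \left(4 - 3\right) 2 = 135 + 1 \cdot 2 = 135 + 2 = 137$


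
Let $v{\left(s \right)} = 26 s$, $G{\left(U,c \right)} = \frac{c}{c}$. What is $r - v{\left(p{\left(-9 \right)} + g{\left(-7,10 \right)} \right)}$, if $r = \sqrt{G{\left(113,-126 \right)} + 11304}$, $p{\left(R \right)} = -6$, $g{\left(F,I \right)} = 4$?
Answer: $52 + \sqrt{11305} \approx 158.32$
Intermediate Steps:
$G{\left(U,c \right)} = 1$
$r = \sqrt{11305}$ ($r = \sqrt{1 + 11304} = \sqrt{11305} \approx 106.32$)
$r - v{\left(p{\left(-9 \right)} + g{\left(-7,10 \right)} \right)} = \sqrt{11305} - 26 \left(-6 + 4\right) = \sqrt{11305} - 26 \left(-2\right) = \sqrt{11305} - -52 = \sqrt{11305} + 52 = 52 + \sqrt{11305}$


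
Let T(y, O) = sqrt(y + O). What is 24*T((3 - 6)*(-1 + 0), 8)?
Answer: 24*sqrt(11) ≈ 79.599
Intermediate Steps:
T(y, O) = sqrt(O + y)
24*T((3 - 6)*(-1 + 0), 8) = 24*sqrt(8 + (3 - 6)*(-1 + 0)) = 24*sqrt(8 - 3*(-1)) = 24*sqrt(8 + 3) = 24*sqrt(11)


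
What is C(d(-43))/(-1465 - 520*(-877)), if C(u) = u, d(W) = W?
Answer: -43/454575 ≈ -9.4594e-5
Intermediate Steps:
C(d(-43))/(-1465 - 520*(-877)) = -43/(-1465 - 520*(-877)) = -43/(-1465 + 456040) = -43/454575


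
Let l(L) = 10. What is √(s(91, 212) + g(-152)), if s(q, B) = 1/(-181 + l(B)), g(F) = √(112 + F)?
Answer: √(-19 + 6498*I*√10)/57 ≈ 1.7775 + 1.7791*I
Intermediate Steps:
s(q, B) = -1/171 (s(q, B) = 1/(-181 + 10) = 1/(-171) = -1/171)
√(s(91, 212) + g(-152)) = √(-1/171 + √(112 - 152)) = √(-1/171 + √(-40)) = √(-1/171 + 2*I*√10)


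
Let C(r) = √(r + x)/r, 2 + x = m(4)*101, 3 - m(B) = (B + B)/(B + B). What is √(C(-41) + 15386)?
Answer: √(25863866 - 41*√159)/41 ≈ 124.04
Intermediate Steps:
m(B) = 2 (m(B) = 3 - (B + B)/(B + B) = 3 - 2*B/(2*B) = 3 - 2*B*1/(2*B) = 3 - 1*1 = 3 - 1 = 2)
x = 200 (x = -2 + 2*101 = -2 + 202 = 200)
C(r) = √(200 + r)/r (C(r) = √(r + 200)/r = √(200 + r)/r)
√(C(-41) + 15386) = √(√(200 - 41)/(-41) + 15386) = √(-√159/41 + 15386) = √(15386 - √159/41)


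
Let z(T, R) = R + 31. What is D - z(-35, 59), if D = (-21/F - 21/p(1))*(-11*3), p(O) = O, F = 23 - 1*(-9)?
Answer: 19989/32 ≈ 624.66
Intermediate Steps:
F = 32 (F = 23 + 9 = 32)
z(T, R) = 31 + R
D = 22869/32 (D = (-21/32 - 21/1)*(-11*3) = (-21*1/32 - 21*1)*(-33) = (-21/32 - 21)*(-33) = -693/32*(-33) = 22869/32 ≈ 714.66)
D - z(-35, 59) = 22869/32 - (31 + 59) = 22869/32 - 1*90 = 22869/32 - 90 = 19989/32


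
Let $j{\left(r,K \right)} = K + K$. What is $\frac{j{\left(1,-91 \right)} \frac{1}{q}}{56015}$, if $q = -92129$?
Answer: $\frac{182}{5160605935} \approx 3.5267 \cdot 10^{-8}$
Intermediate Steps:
$j{\left(r,K \right)} = 2 K$
$\frac{j{\left(1,-91 \right)} \frac{1}{q}}{56015} = \frac{2 \left(-91\right) \frac{1}{-92129}}{56015} = \left(-182\right) \left(- \frac{1}{92129}\right) \frac{1}{56015} = \frac{182}{92129} \cdot \frac{1}{56015} = \frac{182}{5160605935}$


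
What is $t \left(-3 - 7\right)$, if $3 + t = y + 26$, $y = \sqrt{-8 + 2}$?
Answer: $-230 - 10 i \sqrt{6} \approx -230.0 - 24.495 i$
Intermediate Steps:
$y = i \sqrt{6}$ ($y = \sqrt{-6} = i \sqrt{6} \approx 2.4495 i$)
$t = 23 + i \sqrt{6}$ ($t = -3 + \left(i \sqrt{6} + 26\right) = -3 + \left(26 + i \sqrt{6}\right) = 23 + i \sqrt{6} \approx 23.0 + 2.4495 i$)
$t \left(-3 - 7\right) = \left(23 + i \sqrt{6}\right) \left(-3 - 7\right) = \left(23 + i \sqrt{6}\right) \left(-10\right) = -230 - 10 i \sqrt{6}$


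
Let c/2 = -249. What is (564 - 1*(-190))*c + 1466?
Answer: -374026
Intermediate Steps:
c = -498 (c = 2*(-249) = -498)
(564 - 1*(-190))*c + 1466 = (564 - 1*(-190))*(-498) + 1466 = (564 + 190)*(-498) + 1466 = 754*(-498) + 1466 = -375492 + 1466 = -374026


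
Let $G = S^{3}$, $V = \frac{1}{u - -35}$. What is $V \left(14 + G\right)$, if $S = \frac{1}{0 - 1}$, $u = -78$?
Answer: $- \frac{13}{43} \approx -0.30233$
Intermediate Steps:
$S = -1$ ($S = \frac{1}{-1} = -1$)
$V = - \frac{1}{43}$ ($V = \frac{1}{-78 - -35} = \frac{1}{-78 + \left(-13 + 48\right)} = \frac{1}{-78 + 35} = \frac{1}{-43} = - \frac{1}{43} \approx -0.023256$)
$G = -1$ ($G = \left(-1\right)^{3} = -1$)
$V \left(14 + G\right) = - \frac{14 - 1}{43} = \left(- \frac{1}{43}\right) 13 = - \frac{13}{43}$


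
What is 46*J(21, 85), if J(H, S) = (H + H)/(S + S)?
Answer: 966/85 ≈ 11.365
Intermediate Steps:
J(H, S) = H/S (J(H, S) = (2*H)/((2*S)) = (2*H)*(1/(2*S)) = H/S)
46*J(21, 85) = 46*(21/85) = 966/85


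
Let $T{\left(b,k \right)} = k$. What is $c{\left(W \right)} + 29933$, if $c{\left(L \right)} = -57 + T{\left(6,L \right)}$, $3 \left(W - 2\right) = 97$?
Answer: $\frac{89731}{3} \approx 29910.0$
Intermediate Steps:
$W = \frac{103}{3}$ ($W = 2 + \frac{1}{3} \cdot 97 = 2 + \frac{97}{3} = \frac{103}{3} \approx 34.333$)
$c{\left(L \right)} = -57 + L$
$c{\left(W \right)} + 29933 = \left(-57 + \frac{103}{3}\right) + 29933 = - \frac{68}{3} + 29933 = \frac{89731}{3}$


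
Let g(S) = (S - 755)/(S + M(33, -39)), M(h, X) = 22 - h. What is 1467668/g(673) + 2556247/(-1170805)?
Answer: -568774958643067/48003005 ≈ -1.1849e+7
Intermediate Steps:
g(S) = (-755 + S)/(-11 + S) (g(S) = (S - 755)/(S + (22 - 1*33)) = (-755 + S)/(S + (22 - 33)) = (-755 + S)/(S - 11) = (-755 + S)/(-11 + S))
1467668/g(673) + 2556247/(-1170805) = 1467668/(((-755 + 673)/(-11 + 673))) + 2556247/(-1170805) = 1467668/((-82/662)) + 2556247*(-1/1170805) = 1467668/(((1/662)*(-82))) - 2556247/1170805 = 1467668/(-41/331) - 2556247/1170805 = 1467668*(-331/41) - 2556247/1170805 = -485798108/41 - 2556247/1170805 = -568774958643067/48003005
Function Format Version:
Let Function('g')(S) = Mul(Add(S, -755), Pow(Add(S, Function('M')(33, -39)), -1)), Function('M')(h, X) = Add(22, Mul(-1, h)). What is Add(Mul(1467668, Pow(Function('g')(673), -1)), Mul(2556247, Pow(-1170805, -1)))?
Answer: Rational(-568774958643067, 48003005) ≈ -1.1849e+7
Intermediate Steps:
Function('g')(S) = Mul(Pow(Add(-11, S), -1), Add(-755, S)) (Function('g')(S) = Mul(Add(S, -755), Pow(Add(S, Add(22, Mul(-1, 33))), -1)) = Mul(Add(-755, S), Pow(Add(S, Add(22, -33)), -1)) = Mul(Add(-755, S), Pow(Add(S, -11), -1)) = Mul(Add(-755, S), Pow(Add(-11, S), -1)) = Mul(Pow(Add(-11, S), -1), Add(-755, S)))
Add(Mul(1467668, Pow(Function('g')(673), -1)), Mul(2556247, Pow(-1170805, -1))) = Add(Mul(1467668, Pow(Mul(Pow(Add(-11, 673), -1), Add(-755, 673)), -1)), Mul(2556247, Pow(-1170805, -1))) = Add(Mul(1467668, Pow(Mul(Pow(662, -1), -82), -1)), Mul(2556247, Rational(-1, 1170805))) = Add(Mul(1467668, Pow(Mul(Rational(1, 662), -82), -1)), Rational(-2556247, 1170805)) = Add(Mul(1467668, Pow(Rational(-41, 331), -1)), Rational(-2556247, 1170805)) = Add(Mul(1467668, Rational(-331, 41)), Rational(-2556247, 1170805)) = Add(Rational(-485798108, 41), Rational(-2556247, 1170805)) = Rational(-568774958643067, 48003005)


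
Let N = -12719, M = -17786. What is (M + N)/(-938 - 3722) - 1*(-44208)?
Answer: 41207957/932 ≈ 44215.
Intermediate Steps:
(M + N)/(-938 - 3722) - 1*(-44208) = (-17786 - 12719)/(-938 - 3722) - 1*(-44208) = -30505/(-4660) + 44208 = -30505*(-1/4660) + 44208 = 6101/932 + 44208 = 41207957/932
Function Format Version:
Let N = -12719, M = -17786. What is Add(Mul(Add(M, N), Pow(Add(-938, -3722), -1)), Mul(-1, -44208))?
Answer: Rational(41207957, 932) ≈ 44215.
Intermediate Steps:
Add(Mul(Add(M, N), Pow(Add(-938, -3722), -1)), Mul(-1, -44208)) = Add(Mul(Add(-17786, -12719), Pow(Add(-938, -3722), -1)), Mul(-1, -44208)) = Add(Mul(-30505, Pow(-4660, -1)), 44208) = Add(Mul(-30505, Rational(-1, 4660)), 44208) = Add(Rational(6101, 932), 44208) = Rational(41207957, 932)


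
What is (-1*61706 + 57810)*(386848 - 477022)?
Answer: 351317904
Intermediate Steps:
(-1*61706 + 57810)*(386848 - 477022) = (-61706 + 57810)*(-90174) = -3896*(-90174) = 351317904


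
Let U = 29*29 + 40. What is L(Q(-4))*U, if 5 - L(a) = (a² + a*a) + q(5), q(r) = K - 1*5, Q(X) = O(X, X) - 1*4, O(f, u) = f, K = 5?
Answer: -108363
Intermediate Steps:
Q(X) = -4 + X (Q(X) = X - 1*4 = X - 4 = -4 + X)
q(r) = 0 (q(r) = 5 - 1*5 = 5 - 5 = 0)
L(a) = 5 - 2*a² (L(a) = 5 - ((a² + a*a) + 0) = 5 - ((a² + a²) + 0) = 5 - (2*a² + 0) = 5 - 2*a²)
U = 881 (U = 841 + 40 = 881)
L(Q(-4))*U = (5 - 2*(-4 - 4)²)*881 = (5 - 2*(-8)²)*881 = (5 - 2*64)*881 = (5 - 128)*881 = -123*881 = -108363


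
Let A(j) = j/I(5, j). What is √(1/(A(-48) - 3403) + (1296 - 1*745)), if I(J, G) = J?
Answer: 2*√40105335901/17063 ≈ 23.473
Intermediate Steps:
A(j) = j/5
√(1/(A(-48) - 3403) + (1296 - 1*745)) = √(1/((⅕)*(-48) - 3403) + (1296 - 1*745)) = √(1/(-48/5 - 3403) + (1296 - 745)) = √(1/(-17063/5) + 551) = √(-5/17063 + 551) = √(9401708/17063) = 2*√40105335901/17063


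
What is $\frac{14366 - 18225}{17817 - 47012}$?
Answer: $\frac{3859}{29195} \approx 0.13218$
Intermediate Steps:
$\frac{14366 - 18225}{17817 - 47012} = - \frac{3859}{-29195} = \left(-3859\right) \left(- \frac{1}{29195}\right) = \frac{3859}{29195}$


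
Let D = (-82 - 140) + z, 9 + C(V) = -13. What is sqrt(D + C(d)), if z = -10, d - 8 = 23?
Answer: I*sqrt(254) ≈ 15.937*I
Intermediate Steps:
d = 31 (d = 8 + 23 = 31)
C(V) = -22 (C(V) = -9 - 13 = -22)
D = -232 (D = (-82 - 140) - 10 = -222 - 10 = -232)
sqrt(D + C(d)) = sqrt(-232 - 22) = sqrt(-254) = I*sqrt(254)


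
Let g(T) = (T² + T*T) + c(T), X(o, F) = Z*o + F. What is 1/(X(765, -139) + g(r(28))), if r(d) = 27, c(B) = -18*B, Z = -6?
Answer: -1/3757 ≈ -0.00026617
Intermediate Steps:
X(o, F) = F - 6*o (X(o, F) = -6*o + F = F - 6*o)
g(T) = -18*T + 2*T² (g(T) = (T² + T*T) - 18*T = (T² + T²) - 18*T = 2*T² - 18*T = -18*T + 2*T²)
1/(X(765, -139) + g(r(28))) = 1/((-139 - 6*765) + 2*27*(-9 + 27)) = 1/((-139 - 4590) + 2*27*18) = 1/(-4729 + 972) = 1/(-3757) = -1/3757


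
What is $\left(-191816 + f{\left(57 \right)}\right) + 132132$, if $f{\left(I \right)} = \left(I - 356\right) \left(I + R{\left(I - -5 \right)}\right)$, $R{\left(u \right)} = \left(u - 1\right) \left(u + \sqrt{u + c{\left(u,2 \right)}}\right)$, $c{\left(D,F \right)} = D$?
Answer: $-1207545 - 36478 \sqrt{31} \approx -1.4106 \cdot 10^{6}$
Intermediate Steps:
$R{\left(u \right)} = \left(-1 + u\right) \left(u + \sqrt{2} \sqrt{u}\right)$ ($R{\left(u \right)} = \left(u - 1\right) \left(u + \sqrt{u + u}\right) = \left(-1 + u\right) \left(u + \sqrt{2 u}\right) = \left(-1 + u\right) \left(u + \sqrt{2} \sqrt{u}\right)$)
$f{\left(I \right)} = \left(-356 + I\right) \left(-5 + \left(5 + I\right)^{2} + \sqrt{2} \left(5 + I\right)^{\frac{3}{2}} - \sqrt{2} \sqrt{5 + I}\right)$ ($f{\left(I \right)} = \left(I - 356\right) \left(I - \left(5 + I - \left(I - -5\right)^{2} + \sqrt{2} \sqrt{I - -5} - \sqrt{2} \left(I - -5\right)^{\frac{3}{2}}\right)\right) = \left(-356 + I\right) \left(I - \left(5 + I - \left(I + 5\right)^{2} + \sqrt{2} \sqrt{I + 5} - \sqrt{2} \left(I + 5\right)^{\frac{3}{2}}\right)\right) = \left(-356 + I\right) \left(I - \left(5 + I - \left(5 + I\right)^{2} + \sqrt{2} \sqrt{5 + I} - \sqrt{2} \left(5 + I\right)^{\frac{3}{2}}\right)\right) = \left(-356 + I\right) \left(-5 + \left(5 + I\right)^{2} + \sqrt{2} \left(5 + I\right)^{\frac{3}{2}} - \sqrt{2} \sqrt{5 + I}\right)$)
$\left(-191816 + f{\left(57 \right)}\right) + 132132 = \left(-191816 - \left(208900 - 185193 + 1124154 + 21488 \sqrt{10 + 2 \cdot 57} - 57^{2} \sqrt{10 + 2 \cdot 57}\right)\right) + 132132 = \left(-191816 - \left(1147861 + 18239 \sqrt{10 + 114}\right)\right) + 132132 = \left(-191816 - \left(1147861 + 36478 \sqrt{31}\right)\right) + 132132 = \left(-1339677 - 36478 \sqrt{31}\right) + 132132 = -1207545 - 36478 \sqrt{31}$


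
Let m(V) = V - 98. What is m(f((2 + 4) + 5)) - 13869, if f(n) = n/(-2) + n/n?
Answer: -27943/2 ≈ -13972.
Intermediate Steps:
f(n) = 1 - n/2 (f(n) = n*(-½) + 1 = -n/2 + 1 = 1 - n/2)
m(V) = -98 + V
m(f((2 + 4) + 5)) - 13869 = (-98 + (1 - ((2 + 4) + 5)/2)) - 13869 = (-98 + (1 - (6 + 5)/2)) - 13869 = (-98 + (1 - ½*11)) - 13869 = (-98 + (1 - 11/2)) - 13869 = (-98 - 9/2) - 13869 = -205/2 - 13869 = -27943/2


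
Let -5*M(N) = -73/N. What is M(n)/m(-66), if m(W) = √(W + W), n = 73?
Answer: -I*√33/330 ≈ -0.017408*I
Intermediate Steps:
M(N) = 73/(5*N) (M(N) = -(-73)/(5*N) = 73/(5*N))
m(W) = √2*√W (m(W) = √(2*W) = √2*√W)
M(n)/m(-66) = ((73/5)/73)/((√2*√(-66))) = ((73/5)*(1/73))/((√2*(I*√66))) = 1/(5*((2*I*√33))) = (-I*√33/66)/5 = -I*√33/330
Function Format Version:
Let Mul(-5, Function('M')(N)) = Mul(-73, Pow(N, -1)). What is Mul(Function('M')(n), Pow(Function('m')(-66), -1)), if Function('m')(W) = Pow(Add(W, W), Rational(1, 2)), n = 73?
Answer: Mul(Rational(-1, 330), I, Pow(33, Rational(1, 2))) ≈ Mul(-0.017408, I)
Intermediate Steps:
Function('M')(N) = Mul(Rational(73, 5), Pow(N, -1)) (Function('M')(N) = Mul(Rational(-1, 5), Mul(-73, Pow(N, -1))) = Mul(Rational(73, 5), Pow(N, -1)))
Function('m')(W) = Mul(Pow(2, Rational(1, 2)), Pow(W, Rational(1, 2))) (Function('m')(W) = Pow(Mul(2, W), Rational(1, 2)) = Mul(Pow(2, Rational(1, 2)), Pow(W, Rational(1, 2))))
Mul(Function('M')(n), Pow(Function('m')(-66), -1)) = Mul(Mul(Rational(73, 5), Pow(73, -1)), Pow(Mul(Pow(2, Rational(1, 2)), Pow(-66, Rational(1, 2))), -1)) = Mul(Mul(Rational(73, 5), Rational(1, 73)), Pow(Mul(Pow(2, Rational(1, 2)), Mul(I, Pow(66, Rational(1, 2)))), -1)) = Mul(Rational(1, 5), Pow(Mul(2, I, Pow(33, Rational(1, 2))), -1)) = Mul(Rational(1, 5), Mul(Rational(-1, 66), I, Pow(33, Rational(1, 2)))) = Mul(Rational(-1, 330), I, Pow(33, Rational(1, 2)))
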